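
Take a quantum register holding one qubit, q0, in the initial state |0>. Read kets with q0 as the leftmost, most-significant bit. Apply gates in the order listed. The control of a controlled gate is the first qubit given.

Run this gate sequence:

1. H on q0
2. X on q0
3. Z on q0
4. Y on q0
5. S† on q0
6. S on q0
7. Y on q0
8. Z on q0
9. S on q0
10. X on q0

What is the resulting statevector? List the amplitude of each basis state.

The final amplitudes are sqrt(2)*I/2 on |0>, sqrt(2)/2 on |1>.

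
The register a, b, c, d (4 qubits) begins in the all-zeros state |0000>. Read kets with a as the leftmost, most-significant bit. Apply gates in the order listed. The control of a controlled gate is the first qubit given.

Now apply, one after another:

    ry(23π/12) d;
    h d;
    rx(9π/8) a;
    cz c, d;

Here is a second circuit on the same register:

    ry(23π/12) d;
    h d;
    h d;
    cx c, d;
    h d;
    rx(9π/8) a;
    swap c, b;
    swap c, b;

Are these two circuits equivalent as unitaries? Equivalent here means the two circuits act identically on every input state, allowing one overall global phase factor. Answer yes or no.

Yes — the two circuits implement the same unitary up to a global phase.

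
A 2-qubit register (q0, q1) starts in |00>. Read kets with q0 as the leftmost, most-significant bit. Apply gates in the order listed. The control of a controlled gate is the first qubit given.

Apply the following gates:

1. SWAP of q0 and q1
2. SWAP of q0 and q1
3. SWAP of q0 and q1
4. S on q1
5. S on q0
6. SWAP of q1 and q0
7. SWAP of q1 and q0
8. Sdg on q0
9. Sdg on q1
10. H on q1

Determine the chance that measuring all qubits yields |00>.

The probability of measuring |00> is 1/2.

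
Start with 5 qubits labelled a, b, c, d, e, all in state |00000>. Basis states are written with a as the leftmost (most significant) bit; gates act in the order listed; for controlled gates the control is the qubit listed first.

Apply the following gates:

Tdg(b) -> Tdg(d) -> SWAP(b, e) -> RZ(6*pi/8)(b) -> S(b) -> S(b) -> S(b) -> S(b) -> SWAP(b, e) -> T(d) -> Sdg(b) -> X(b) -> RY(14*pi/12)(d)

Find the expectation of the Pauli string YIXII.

The observable YIXII averages to 0. Key observation: gates 5-8 undo each other exactly, leaving only the rest of the circuit to track.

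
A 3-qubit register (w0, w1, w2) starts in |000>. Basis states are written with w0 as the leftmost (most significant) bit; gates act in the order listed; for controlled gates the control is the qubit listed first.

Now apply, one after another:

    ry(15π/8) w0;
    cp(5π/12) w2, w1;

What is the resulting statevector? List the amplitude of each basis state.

The resulting statevector has amplitude -cos(pi/16) on |000>, sin(pi/16) on |100>, and 0 on every other basis state.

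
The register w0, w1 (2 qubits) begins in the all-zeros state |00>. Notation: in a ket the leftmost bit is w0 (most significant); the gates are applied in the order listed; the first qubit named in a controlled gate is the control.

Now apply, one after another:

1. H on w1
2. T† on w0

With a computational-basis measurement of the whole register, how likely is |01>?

The probability of measuring |01> is 1/2.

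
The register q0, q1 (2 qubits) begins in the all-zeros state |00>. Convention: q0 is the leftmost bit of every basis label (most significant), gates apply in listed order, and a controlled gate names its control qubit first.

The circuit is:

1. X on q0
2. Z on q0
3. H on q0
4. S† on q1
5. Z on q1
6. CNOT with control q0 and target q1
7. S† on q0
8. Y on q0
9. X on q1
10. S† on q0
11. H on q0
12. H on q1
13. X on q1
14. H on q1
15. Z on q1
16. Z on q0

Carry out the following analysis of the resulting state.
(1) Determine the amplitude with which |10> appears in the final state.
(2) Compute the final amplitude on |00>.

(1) The amplitude on |10> is 1/2. Key observation: steps 12-15 multiply out to the identity, so the circuit reduces to the remaining gates.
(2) The amplitude on |00> is -1/2.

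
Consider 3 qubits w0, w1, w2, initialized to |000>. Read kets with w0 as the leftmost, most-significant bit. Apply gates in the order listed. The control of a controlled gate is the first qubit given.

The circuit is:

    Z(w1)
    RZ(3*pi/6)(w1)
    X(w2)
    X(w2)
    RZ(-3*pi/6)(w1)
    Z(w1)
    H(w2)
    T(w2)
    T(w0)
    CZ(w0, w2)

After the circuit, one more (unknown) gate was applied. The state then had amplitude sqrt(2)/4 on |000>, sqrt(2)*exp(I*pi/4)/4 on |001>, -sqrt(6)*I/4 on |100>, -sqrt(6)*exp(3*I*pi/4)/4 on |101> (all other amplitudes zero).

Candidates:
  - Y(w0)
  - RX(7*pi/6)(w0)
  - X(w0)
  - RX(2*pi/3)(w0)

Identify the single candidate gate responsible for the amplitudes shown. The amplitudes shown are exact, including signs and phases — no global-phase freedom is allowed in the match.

It was RX(2*pi/3)(w0) that produced the state shown. Key observation: gates 1-6 undo each other exactly, leaving only the rest of the circuit to track.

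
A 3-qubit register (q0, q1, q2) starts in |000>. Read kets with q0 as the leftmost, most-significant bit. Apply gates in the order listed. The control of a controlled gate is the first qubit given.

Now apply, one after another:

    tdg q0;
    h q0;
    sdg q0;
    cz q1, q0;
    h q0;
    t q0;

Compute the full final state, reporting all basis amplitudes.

After the circuit, the state carries amplitude 1/2 - I/2 on |000>, (1 + I)*exp(I*pi/4)/2 on |100>, and 0 on every other basis state.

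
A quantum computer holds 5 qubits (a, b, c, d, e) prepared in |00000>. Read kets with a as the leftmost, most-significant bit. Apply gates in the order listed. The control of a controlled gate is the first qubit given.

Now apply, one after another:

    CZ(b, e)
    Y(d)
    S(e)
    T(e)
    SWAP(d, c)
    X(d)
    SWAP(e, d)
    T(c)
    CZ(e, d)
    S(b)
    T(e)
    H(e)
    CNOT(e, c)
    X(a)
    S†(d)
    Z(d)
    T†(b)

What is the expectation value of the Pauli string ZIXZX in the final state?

The observable ZIXZX averages to 1.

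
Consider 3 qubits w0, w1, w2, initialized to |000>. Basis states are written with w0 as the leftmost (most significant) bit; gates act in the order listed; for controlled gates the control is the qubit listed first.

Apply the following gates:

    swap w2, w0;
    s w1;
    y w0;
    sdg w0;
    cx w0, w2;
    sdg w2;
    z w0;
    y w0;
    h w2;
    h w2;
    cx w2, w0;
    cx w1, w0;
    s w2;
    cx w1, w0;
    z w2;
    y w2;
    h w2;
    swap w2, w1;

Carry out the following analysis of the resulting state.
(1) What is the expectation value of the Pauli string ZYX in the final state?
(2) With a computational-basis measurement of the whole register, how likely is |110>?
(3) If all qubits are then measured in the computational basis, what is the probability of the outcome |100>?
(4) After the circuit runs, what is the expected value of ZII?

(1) The expectation value of ZYX is 0. Key observation: steps 9-10 multiply out to the identity, so the circuit reduces to the remaining gates.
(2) The probability of measuring |110> is 1/2.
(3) A full measurement returns |100> with probability 1/2.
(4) The expectation value of ZII is -1.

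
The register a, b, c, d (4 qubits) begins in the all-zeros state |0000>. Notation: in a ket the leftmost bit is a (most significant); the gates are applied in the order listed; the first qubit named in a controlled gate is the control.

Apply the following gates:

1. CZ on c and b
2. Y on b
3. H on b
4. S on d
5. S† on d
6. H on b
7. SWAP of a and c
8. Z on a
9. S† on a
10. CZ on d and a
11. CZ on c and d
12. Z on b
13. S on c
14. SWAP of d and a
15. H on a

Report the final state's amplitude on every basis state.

After the circuit, the state carries amplitude -sqrt(2)*I/2 on |0100>, -sqrt(2)*I/2 on |1100>, and 0 on every other basis state.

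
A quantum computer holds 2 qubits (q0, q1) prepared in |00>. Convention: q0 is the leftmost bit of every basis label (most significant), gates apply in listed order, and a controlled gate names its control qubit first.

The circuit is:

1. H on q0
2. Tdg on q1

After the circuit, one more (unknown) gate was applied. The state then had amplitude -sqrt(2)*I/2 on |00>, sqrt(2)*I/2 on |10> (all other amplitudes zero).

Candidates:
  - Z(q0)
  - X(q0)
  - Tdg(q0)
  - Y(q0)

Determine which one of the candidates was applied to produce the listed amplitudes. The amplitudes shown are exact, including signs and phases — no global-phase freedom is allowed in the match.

It was Y(q0) that produced the state shown.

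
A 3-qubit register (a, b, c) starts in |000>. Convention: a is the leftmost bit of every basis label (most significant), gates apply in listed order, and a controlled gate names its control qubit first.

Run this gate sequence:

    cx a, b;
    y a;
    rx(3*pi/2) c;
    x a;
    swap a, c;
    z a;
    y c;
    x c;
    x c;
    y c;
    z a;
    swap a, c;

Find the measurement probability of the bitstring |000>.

A full measurement returns |000> with probability 1/2. Key observation: gates 5-12 undo each other exactly, leaving only the rest of the circuit to track.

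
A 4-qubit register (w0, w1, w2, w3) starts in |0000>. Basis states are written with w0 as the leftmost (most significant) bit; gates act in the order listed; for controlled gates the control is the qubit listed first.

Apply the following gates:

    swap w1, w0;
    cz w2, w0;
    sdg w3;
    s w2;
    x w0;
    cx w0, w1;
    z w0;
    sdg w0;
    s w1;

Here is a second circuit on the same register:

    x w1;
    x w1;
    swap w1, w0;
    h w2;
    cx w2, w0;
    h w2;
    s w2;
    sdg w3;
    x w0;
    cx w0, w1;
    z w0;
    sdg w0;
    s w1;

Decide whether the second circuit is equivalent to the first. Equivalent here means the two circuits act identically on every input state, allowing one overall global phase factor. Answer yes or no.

No, they are not equivalent — no single phase factor reconciles the two unitaries.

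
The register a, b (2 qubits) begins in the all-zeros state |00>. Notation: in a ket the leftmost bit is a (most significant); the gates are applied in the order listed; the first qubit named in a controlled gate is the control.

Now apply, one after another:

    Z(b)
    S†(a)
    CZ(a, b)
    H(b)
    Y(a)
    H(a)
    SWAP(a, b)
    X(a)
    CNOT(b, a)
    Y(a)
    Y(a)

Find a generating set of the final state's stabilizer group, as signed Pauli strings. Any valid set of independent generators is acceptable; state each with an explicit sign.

The final state is stabilized by the group generated by +XI, -IX; other independent generating sets are equally valid.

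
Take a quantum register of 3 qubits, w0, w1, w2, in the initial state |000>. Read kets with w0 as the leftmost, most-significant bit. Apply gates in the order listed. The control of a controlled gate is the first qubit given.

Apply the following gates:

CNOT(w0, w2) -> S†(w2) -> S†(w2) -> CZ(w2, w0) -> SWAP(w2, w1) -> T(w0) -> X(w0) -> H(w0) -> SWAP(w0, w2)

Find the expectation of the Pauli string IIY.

The expectation value of IIY is 0.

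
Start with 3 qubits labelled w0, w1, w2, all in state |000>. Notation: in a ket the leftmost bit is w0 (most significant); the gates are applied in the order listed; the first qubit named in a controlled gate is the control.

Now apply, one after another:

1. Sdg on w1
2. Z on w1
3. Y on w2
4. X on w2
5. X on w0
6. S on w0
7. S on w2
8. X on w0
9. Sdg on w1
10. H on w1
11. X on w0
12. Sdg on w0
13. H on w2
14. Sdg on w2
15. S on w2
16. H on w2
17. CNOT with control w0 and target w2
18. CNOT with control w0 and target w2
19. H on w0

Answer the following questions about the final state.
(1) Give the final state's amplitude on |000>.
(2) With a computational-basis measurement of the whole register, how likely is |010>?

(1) The final state's coefficient on |000> equals I/2.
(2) The probability of measuring |010> is 1/4.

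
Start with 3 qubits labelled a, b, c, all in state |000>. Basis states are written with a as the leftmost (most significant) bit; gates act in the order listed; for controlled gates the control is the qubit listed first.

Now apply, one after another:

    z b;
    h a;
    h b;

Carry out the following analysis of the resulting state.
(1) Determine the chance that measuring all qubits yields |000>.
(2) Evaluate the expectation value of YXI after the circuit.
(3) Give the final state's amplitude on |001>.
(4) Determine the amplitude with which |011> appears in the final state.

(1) A full measurement returns |000> with probability 1/4.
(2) The observable YXI averages to 0.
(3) The final state's coefficient on |001> equals 0.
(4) The final state's coefficient on |011> equals 0.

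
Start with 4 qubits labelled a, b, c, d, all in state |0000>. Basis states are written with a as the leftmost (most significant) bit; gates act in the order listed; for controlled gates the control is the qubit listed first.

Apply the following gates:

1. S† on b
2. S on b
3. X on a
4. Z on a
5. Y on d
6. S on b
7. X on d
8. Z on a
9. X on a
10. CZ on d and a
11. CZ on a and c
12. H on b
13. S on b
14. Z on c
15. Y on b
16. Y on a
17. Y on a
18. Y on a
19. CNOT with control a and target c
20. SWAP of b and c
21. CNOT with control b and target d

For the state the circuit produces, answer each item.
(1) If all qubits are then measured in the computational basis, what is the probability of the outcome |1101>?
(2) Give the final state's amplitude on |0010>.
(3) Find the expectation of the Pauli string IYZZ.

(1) Outcome |1101> occurs with probability 1/2.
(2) |0010> carries amplitude 0 in the final state.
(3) In the final state, IYZZ has expectation 0.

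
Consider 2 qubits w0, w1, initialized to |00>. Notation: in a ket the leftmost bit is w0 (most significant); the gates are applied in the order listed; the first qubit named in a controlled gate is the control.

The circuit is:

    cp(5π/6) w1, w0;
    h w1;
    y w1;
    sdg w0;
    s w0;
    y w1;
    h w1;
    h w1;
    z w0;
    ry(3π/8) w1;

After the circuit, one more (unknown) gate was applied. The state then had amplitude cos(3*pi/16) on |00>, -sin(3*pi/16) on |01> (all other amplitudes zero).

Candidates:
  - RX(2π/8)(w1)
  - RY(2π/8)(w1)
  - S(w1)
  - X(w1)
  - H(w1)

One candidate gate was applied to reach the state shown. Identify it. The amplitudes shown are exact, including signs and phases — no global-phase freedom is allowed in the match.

The applied gate was H(w1). Key observation: the block from step 2 through step 7 cancels to the identity and can be dropped.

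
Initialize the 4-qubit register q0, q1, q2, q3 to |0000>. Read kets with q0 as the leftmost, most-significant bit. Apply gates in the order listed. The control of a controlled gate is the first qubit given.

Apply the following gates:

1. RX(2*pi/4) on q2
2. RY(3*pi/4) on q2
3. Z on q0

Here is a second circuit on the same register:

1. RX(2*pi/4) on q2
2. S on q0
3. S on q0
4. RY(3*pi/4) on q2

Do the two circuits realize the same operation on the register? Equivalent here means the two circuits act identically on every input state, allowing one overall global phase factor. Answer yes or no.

Yes, they are equivalent — the unitaries differ by at most a global phase.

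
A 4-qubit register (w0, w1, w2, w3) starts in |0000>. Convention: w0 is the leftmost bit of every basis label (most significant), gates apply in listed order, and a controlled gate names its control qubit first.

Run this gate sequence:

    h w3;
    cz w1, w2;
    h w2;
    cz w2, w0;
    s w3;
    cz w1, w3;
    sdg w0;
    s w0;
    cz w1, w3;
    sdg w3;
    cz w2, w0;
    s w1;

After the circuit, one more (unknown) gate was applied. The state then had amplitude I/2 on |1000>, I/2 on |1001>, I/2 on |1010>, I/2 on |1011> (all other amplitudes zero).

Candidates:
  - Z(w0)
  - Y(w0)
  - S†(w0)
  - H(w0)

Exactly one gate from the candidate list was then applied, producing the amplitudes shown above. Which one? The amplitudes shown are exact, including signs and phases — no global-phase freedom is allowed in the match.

The unique candidate consistent with the amplitudes is Y(w0). Key observation: gates 4-11 undo each other exactly, leaving only the rest of the circuit to track.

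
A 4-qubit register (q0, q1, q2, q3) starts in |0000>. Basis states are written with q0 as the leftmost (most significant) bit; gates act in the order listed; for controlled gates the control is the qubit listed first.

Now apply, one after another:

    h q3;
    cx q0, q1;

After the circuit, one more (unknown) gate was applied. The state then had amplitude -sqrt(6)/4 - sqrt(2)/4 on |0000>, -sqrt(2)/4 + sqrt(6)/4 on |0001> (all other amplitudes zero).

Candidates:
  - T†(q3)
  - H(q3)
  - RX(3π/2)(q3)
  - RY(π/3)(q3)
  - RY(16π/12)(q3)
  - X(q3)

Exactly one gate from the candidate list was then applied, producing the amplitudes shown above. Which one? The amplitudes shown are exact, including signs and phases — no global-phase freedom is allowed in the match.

It was RY(16π/12)(q3) that produced the state shown.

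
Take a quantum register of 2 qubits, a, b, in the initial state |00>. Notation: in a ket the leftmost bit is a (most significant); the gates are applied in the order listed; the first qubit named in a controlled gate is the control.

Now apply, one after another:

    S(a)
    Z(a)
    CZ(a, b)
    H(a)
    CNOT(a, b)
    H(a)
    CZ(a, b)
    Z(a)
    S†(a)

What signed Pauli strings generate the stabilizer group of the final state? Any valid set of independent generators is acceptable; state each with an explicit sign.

The final state is stabilized by the group generated by +YI, +IX; other independent generating sets are equally valid.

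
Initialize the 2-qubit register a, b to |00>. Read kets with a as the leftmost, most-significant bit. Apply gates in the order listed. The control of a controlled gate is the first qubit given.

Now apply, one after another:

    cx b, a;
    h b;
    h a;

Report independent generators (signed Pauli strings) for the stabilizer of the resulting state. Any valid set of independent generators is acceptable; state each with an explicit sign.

The final state is stabilized by the group generated by +XI, +IX; other independent generating sets are equally valid.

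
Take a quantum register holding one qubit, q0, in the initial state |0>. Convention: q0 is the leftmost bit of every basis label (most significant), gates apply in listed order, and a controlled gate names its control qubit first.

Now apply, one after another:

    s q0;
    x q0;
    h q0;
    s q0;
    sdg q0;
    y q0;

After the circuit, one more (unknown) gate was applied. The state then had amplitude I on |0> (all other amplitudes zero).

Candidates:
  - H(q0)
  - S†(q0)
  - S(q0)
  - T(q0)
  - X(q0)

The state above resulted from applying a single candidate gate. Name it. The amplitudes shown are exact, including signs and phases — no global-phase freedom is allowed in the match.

The unique candidate consistent with the amplitudes is H(q0).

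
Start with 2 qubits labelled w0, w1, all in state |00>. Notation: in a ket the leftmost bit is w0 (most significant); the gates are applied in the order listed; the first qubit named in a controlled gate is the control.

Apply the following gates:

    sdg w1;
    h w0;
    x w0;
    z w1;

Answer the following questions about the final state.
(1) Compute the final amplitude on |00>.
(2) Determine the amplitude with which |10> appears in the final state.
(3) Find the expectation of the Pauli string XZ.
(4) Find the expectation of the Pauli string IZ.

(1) The amplitude on |00> is sqrt(2)/2.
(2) The final state's coefficient on |10> equals sqrt(2)/2.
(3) In the final state, XZ has expectation 1.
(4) In the final state, IZ has expectation 1.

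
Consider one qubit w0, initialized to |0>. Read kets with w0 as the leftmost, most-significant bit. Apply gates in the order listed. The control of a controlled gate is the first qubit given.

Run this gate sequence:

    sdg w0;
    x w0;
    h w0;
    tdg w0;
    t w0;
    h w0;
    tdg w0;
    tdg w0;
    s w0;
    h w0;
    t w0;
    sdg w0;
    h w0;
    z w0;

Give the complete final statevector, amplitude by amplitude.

The final amplitudes are 1/2 + exp(3*I*pi/4)/2 on |0>, -1/2 + exp(3*I*pi/4)/2 on |1>.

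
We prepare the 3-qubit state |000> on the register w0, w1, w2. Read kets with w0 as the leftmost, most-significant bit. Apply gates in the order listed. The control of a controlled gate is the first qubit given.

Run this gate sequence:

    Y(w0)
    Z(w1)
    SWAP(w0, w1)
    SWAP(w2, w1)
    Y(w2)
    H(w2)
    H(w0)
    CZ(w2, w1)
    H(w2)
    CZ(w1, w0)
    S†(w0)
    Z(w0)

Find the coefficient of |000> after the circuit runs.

|000> carries amplitude sqrt(2)/2 in the final state.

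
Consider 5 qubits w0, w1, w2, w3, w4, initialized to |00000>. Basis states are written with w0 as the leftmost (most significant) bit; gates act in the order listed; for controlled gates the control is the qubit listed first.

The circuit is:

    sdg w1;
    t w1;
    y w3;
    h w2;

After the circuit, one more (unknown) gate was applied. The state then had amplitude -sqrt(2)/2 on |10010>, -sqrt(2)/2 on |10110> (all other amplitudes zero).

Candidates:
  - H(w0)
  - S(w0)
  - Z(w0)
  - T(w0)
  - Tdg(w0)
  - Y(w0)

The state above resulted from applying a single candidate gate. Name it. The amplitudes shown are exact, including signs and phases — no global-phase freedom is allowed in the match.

It was Y(w0) that produced the state shown.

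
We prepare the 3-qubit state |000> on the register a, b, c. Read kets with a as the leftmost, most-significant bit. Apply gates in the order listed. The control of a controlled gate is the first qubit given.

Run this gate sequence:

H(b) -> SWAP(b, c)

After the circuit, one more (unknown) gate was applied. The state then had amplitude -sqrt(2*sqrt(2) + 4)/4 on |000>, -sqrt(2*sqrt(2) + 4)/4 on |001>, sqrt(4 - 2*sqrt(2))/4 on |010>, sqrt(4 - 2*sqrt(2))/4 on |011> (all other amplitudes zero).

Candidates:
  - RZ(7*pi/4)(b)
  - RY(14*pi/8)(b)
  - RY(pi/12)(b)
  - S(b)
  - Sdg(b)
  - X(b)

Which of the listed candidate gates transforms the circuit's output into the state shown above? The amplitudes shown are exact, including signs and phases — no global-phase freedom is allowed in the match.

It was RY(14*pi/8)(b) that produced the state shown.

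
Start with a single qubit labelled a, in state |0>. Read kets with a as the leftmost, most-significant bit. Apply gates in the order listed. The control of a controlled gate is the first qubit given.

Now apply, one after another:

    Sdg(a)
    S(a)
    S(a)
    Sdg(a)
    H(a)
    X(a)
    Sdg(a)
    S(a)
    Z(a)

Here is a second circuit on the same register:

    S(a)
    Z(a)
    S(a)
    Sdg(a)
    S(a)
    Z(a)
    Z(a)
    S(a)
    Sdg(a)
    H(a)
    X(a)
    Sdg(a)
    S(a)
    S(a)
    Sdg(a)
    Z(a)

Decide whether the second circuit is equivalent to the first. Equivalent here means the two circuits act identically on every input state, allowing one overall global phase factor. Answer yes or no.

Yes — the two circuits implement the same unitary up to a global phase.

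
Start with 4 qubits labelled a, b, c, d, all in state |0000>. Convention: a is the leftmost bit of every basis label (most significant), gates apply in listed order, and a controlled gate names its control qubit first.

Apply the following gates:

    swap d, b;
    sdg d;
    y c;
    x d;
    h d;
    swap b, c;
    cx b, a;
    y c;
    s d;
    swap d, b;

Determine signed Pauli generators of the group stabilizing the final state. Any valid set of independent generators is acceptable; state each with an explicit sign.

The final state is stabilized by the group generated by -IYII, -ZIII, -IIZI, -IIIZ; other independent generating sets are equally valid.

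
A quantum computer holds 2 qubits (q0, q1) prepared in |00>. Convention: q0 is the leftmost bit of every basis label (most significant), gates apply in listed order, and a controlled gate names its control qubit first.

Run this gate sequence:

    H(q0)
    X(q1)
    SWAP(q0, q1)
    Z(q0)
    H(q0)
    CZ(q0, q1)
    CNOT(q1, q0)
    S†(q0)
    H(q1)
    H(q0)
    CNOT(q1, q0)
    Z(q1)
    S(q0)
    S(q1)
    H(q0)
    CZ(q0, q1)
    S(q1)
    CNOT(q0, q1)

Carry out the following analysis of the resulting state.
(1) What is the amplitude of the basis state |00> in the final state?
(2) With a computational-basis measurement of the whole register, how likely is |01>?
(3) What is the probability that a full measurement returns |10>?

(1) |00> carries amplitude sqrt(2)*(-1 - I)/4 in the final state.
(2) The probability of measuring |01> is 1/4.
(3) The probability of measuring |10> is 1/4.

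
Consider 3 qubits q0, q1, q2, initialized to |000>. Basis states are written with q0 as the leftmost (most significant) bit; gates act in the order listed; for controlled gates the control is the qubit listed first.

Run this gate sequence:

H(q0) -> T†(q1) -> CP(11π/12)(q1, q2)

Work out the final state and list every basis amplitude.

After the circuit, the state carries amplitude sqrt(2)/2 on |000>, sqrt(2)/2 on |100>, and 0 on every other basis state.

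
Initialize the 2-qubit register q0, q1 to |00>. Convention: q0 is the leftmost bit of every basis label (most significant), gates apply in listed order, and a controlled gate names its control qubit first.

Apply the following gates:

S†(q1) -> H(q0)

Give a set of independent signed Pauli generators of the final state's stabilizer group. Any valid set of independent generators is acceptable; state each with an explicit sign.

The final state is stabilized by the group generated by +XI, +IZ; other independent generating sets are equally valid.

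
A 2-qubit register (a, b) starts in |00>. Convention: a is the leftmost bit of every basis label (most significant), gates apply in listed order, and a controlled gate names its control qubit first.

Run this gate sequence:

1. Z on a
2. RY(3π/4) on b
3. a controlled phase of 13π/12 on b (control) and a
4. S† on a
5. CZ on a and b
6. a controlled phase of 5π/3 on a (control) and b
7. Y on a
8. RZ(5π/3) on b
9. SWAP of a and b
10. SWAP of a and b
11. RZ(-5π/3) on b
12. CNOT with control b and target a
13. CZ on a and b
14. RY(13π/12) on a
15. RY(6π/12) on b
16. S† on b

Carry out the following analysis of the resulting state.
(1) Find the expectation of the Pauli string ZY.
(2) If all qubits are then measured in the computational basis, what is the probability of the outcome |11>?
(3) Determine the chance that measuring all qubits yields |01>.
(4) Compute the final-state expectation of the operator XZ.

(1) In the final state, ZY has expectation -sqrt(6)/4 - sqrt(2)/4. Key observation: the block from step 8 through step 11 cancels to the identity and can be dropped.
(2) Outcome |11> occurs with probability 3/8.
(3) The probability of measuring |01> is 1/8.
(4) The observable XZ averages to 1/4 + sqrt(3)/4.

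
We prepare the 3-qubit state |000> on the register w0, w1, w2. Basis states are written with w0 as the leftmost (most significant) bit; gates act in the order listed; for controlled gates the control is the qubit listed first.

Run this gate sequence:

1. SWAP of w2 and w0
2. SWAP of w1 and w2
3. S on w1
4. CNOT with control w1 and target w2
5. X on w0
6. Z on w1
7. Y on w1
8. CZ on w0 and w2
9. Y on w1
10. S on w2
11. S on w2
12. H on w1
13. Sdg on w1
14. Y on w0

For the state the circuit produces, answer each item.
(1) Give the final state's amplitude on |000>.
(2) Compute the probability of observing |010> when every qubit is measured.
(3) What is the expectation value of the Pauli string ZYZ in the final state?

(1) |000> carries amplitude -sqrt(2)*I/2 in the final state.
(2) A full measurement returns |010> with probability 1/2.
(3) The expectation value of ZYZ is -1.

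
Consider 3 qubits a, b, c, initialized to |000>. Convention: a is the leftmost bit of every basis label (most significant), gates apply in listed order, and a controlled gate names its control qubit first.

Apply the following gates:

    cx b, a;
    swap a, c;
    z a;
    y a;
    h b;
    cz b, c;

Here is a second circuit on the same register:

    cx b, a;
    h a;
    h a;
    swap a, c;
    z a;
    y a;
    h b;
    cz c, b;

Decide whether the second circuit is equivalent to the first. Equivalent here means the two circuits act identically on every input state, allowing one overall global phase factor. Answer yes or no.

Yes, they are equivalent — the unitaries differ by at most a global phase.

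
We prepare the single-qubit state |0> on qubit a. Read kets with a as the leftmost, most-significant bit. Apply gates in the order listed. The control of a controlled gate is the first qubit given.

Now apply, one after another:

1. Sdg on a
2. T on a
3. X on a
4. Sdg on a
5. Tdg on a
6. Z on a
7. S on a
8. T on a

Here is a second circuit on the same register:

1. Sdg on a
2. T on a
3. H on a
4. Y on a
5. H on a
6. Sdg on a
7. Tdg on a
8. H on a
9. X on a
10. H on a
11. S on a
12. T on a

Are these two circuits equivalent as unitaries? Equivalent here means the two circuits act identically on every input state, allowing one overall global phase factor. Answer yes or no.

No: there is an input state on which the two circuits produce genuinely different outputs (not merely differing by a phase).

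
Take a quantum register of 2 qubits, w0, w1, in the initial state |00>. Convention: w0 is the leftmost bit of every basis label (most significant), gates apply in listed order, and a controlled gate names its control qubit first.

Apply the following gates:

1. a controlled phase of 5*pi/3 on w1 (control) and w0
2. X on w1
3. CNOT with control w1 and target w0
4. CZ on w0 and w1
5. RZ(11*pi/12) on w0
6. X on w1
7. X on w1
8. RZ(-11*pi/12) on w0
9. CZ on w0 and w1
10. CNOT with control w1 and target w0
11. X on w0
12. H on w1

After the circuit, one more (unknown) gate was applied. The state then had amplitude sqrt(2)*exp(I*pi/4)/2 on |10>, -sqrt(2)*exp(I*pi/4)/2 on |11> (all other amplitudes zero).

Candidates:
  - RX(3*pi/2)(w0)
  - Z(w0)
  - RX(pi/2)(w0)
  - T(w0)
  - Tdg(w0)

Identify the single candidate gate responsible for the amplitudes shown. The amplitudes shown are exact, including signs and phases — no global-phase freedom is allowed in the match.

The applied gate was T(w0). Key observation: gates 3-10 undo each other exactly, leaving only the rest of the circuit to track.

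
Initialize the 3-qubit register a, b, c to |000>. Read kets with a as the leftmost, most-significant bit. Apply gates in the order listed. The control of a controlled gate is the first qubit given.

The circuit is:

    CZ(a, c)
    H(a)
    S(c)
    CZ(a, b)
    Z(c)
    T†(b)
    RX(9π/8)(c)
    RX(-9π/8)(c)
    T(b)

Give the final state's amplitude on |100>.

The final state's coefficient on |100> equals sqrt(2)/2. Key observation: the block from step 6 through step 9 cancels to the identity and can be dropped.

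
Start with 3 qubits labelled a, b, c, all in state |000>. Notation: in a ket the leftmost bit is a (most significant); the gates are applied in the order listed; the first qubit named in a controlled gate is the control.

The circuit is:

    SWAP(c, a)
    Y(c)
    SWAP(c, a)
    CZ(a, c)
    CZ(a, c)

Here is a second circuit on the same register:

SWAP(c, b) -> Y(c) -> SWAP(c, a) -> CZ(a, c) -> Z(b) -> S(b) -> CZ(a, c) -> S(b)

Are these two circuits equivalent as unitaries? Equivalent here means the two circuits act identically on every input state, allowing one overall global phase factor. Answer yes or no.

No, they are not equivalent — no single phase factor reconciles the two unitaries.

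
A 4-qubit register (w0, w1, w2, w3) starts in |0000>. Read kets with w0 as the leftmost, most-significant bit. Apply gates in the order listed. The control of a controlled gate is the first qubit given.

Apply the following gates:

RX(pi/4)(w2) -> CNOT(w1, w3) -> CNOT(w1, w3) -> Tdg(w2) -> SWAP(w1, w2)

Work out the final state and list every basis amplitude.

After the circuit, the state carries amplitude sqrt(sqrt(2) + 2)/2 on |0000>, -sqrt(2 - sqrt(2))*exp(I*pi/4)/2 on |0100>, and 0 on every other basis state. Key observation: gates 2-3 undo each other exactly, leaving only the rest of the circuit to track.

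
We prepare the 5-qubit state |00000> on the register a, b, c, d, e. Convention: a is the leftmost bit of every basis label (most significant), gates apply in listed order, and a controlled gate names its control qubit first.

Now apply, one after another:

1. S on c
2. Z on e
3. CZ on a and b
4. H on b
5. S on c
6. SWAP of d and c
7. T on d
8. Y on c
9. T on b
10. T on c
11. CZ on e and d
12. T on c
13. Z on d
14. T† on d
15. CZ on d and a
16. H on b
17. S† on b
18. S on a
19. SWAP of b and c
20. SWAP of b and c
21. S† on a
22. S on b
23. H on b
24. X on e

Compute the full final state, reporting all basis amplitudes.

The resulting statevector has amplitude -sqrt(2)/2 on |00101>, -sqrt(2)*exp(I*pi/4)/2 on |01101>, and 0 on every other basis state. Key observation: the block from step 16 through step 23 cancels to the identity and can be dropped.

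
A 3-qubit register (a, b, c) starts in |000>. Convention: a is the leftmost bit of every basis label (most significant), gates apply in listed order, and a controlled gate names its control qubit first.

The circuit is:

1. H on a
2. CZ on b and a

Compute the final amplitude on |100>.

|100> carries amplitude sqrt(2)/2 in the final state.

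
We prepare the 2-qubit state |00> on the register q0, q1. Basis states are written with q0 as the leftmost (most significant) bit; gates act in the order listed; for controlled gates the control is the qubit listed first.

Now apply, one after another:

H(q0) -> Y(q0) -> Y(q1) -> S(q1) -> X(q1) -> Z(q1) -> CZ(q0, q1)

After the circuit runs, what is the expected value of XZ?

In the final state, XZ has expectation -1.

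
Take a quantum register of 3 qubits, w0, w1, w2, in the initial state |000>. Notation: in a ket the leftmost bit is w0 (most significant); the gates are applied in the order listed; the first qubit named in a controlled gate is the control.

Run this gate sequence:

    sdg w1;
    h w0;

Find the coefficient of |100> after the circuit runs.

The amplitude on |100> is sqrt(2)/2.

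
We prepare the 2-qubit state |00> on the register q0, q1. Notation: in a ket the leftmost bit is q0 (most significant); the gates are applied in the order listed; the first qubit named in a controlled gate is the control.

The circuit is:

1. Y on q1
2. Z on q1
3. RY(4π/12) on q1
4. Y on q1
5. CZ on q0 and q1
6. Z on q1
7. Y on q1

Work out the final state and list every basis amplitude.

The final amplitudes are -I/2 on |00>, -sqrt(3)*I/2 on |01>, 0 on |10>, 0 on |11>.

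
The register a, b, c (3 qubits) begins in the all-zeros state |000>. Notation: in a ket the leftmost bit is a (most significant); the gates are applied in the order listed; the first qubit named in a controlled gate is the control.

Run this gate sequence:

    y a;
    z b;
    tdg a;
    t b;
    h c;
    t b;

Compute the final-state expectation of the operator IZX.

The expectation value of IZX is 1.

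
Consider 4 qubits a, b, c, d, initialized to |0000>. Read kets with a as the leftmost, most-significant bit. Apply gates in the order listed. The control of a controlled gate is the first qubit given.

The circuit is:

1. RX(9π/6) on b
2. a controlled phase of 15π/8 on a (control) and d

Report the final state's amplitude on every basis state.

The resulting statevector has amplitude -sqrt(2)/2 on |0000>, -sqrt(2)*I/2 on |0100>, and 0 on every other basis state.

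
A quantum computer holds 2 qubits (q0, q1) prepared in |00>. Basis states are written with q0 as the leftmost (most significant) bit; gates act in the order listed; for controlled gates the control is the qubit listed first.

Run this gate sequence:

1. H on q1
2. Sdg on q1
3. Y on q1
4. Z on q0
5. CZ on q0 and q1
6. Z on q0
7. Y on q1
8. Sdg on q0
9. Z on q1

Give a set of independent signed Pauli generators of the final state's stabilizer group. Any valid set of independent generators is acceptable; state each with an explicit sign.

The final state is stabilized by the group generated by +IY, +ZI; other independent generating sets are equally valid.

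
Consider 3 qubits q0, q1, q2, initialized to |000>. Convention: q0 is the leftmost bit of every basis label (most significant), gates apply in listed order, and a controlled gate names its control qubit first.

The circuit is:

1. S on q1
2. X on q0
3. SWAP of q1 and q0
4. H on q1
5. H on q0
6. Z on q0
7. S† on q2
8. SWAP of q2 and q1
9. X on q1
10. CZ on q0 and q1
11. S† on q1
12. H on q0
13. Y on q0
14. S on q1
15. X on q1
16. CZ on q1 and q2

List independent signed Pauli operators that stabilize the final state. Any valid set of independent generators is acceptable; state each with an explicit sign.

One valid set of independent stabilizer generators is -IIX, -ZII, +IZI (any independent generating set of the same group is equally correct).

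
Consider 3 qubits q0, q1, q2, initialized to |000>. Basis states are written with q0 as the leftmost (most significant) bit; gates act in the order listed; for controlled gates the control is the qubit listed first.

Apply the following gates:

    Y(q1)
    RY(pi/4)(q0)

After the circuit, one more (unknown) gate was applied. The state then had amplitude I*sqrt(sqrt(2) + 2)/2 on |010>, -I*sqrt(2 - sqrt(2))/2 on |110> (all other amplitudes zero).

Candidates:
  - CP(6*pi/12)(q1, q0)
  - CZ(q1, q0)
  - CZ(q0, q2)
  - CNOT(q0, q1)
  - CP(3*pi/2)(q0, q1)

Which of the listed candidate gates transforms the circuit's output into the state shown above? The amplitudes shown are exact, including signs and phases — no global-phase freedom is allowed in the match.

The applied gate was CZ(q1, q0).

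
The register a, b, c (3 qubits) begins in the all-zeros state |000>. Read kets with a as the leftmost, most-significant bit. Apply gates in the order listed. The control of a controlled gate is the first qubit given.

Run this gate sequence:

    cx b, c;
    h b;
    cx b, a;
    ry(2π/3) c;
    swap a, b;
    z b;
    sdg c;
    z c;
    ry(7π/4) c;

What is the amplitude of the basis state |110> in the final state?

|110> carries amplitude sqrt(2*sqrt(2) + 4)/8 + I*sqrt(12 - 6*sqrt(2))/8 in the final state.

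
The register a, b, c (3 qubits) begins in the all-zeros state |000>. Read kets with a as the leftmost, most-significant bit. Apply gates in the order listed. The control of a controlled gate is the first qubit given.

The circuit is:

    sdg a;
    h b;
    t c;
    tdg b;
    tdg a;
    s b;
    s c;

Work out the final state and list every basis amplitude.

The final amplitudes are sqrt(2)/2 on |000>, sqrt(2)*exp(I*pi/4)/2 on |010>, and 0 on every other basis state.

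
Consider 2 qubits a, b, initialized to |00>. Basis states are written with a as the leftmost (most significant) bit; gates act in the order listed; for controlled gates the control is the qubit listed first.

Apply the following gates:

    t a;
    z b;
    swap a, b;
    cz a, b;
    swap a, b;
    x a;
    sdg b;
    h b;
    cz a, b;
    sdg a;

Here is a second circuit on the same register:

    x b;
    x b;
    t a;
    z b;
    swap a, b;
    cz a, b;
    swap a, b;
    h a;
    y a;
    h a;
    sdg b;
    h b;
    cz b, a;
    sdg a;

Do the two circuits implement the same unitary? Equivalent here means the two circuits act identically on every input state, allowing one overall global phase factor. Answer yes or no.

No — the two circuits implement different unitaries, even allowing a global phase.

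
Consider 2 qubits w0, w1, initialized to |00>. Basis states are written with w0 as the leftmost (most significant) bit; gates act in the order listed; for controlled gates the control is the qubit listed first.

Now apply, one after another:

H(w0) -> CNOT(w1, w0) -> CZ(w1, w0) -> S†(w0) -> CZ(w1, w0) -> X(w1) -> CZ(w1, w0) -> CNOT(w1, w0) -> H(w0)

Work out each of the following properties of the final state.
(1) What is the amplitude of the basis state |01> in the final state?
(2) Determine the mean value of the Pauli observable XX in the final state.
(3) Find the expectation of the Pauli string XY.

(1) |01> carries amplitude 1/2 + I/2 in the final state.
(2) The observable XX averages to 0.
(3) In the final state, XY has expectation 0.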